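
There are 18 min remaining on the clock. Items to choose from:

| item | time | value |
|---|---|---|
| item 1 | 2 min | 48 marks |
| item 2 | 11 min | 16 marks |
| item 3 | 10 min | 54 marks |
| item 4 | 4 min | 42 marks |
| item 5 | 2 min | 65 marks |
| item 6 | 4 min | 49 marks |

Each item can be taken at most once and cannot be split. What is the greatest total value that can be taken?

216 marks

This is a 0/1 knapsack; check combinations near the capacity.
- item 1+item 3+item 5+item 6: time 2+10+2+4=18, value 48+54+65+49=216
- item 1+item 3+item 4+item 5: time 2+10+4+2=18, value 48+54+42+65=209
- item 1+item 4+item 5+item 6: time 2+4+2+4=12, value 48+42+65+49=204
- item 3+item 5+item 6: time 10+2+4=16, value 54+65+49=168
- item 1+item 3+item 5: time 2+10+2=14, value 48+54+65=167
Best: 216 marks.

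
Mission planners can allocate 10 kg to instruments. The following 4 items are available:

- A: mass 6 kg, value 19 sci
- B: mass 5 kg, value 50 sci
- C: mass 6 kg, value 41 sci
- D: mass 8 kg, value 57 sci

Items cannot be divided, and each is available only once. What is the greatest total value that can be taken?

57 sci

Check high-value combinations within 10 kg:
- D: mass 8, value 57
- B: mass 5, value 50
- C: mass 6, value 41
Best: 57 sci.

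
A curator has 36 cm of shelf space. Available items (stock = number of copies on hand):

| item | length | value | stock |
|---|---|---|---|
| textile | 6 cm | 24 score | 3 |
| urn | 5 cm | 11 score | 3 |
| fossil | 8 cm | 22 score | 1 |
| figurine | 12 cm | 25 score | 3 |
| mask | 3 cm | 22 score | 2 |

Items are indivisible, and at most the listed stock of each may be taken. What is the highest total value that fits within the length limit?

Best selections within length 36 and stock limits:
- 3×textile + 1×figurine + 2×mask: length 36, value 141
- 3×textile + 1×fossil + 2×mask: length 32, value 138
- 3×textile + 2×urn + 2×mask: length 34, value 138
Best: 141 score.

141 score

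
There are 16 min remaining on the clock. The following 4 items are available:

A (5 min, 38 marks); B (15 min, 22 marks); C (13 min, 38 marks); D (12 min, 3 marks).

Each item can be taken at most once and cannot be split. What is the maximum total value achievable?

38 marks

Check high-value combinations within 16 min:
- A: time 5, value 38
- C: time 13, value 38
- B: time 15, value 22
- D: time 12, value 3
Best: 38 marks.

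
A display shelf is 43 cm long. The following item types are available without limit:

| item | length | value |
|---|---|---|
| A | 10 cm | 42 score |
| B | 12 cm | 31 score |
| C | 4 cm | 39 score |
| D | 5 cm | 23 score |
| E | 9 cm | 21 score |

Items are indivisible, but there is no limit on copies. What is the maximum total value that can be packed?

Best value-per-unit is C at 39/4, and filling with it alone uses length 10×4=40. No mix of the others beats 10×39 = 390.

390 score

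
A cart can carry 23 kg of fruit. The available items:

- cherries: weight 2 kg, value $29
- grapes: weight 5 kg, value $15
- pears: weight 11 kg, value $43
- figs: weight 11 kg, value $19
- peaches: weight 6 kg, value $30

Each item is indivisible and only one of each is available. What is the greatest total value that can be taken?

Check high-value combinations within 23 kg:
- cherries+pears+peaches: weight 2+11+6=19, value 29+43+30=102
- grapes+pears+peaches: weight 5+11+6=22, value 15+43+30=88
- cherries+grapes+pears: weight 2+5+11=18, value 29+15+43=87
Best: $102.

$102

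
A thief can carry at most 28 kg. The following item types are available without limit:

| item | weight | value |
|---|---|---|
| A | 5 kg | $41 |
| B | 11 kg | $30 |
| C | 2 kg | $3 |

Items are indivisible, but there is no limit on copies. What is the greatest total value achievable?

Best value-per-unit is A at 41/5; filling with it alone gives 5×41 = 205.
Optimal mix: 5×A + 1×C → weight 27, value 208.

$208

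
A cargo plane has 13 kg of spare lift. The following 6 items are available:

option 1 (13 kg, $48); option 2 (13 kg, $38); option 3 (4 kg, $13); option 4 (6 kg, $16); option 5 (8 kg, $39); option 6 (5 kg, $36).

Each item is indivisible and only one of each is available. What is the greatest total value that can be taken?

Check high-value combinations within 13 kg:
- option 5+option 6: weight 8+5=13, value 39+36=75
- option 4+option 6: weight 6+5=11, value 16+36=52
- option 3+option 5: weight 4+8=12, value 13+39=52
Best: $75.

$75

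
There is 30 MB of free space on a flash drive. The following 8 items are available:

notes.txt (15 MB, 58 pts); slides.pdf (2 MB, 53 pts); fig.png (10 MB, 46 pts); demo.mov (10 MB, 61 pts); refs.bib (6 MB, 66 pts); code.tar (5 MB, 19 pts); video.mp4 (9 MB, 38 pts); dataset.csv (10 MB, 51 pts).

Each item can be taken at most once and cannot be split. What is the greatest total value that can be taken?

231 pts

Check high-value combinations within 30 MB:
- slides.pdf+demo.mov+refs.bib+dataset.csv: size 2+10+6+10=28, value 53+61+66+51=231
- slides.pdf+fig.png+demo.mov+refs.bib: size 2+10+10+6=28, value 53+46+61+66=226
- slides.pdf+demo.mov+refs.bib+video.mp4: size 2+10+6+9=27, value 53+61+66+38=218
- slides.pdf+fig.png+refs.bib+dataset.csv: size 2+10+6+10=28, value 53+46+66+51=216
- slides.pdf+refs.bib+video.mp4+dataset.csv: size 2+6+9+10=27, value 53+66+38+51=208
Best: 231 pts.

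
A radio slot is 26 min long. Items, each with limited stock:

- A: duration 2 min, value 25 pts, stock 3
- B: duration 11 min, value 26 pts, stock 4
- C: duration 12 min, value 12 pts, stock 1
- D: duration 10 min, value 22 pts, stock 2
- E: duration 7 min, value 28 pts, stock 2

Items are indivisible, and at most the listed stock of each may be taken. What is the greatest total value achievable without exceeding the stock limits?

131 pts

Top feasible selections:
- 3×A + 2×E: duration 20, value 131
- 3×A + 1×B + 1×E: duration 24, value 129
- 3×A + 1×D + 1×E: duration 23, value 125
- 3×A + 2×D: duration 26, value 119
Best: 131 pts.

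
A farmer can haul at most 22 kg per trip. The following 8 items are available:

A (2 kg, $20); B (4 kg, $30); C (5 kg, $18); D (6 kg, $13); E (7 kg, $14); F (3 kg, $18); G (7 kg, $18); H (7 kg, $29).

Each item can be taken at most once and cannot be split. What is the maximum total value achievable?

$115

This is a 0/1 knapsack; check combinations near the capacity.
- A+B+C+F+H: weight 2+4+5+3+7=21, value 20+30+18+18+29=115
- A+B+D+F+H: weight 2+4+6+3+7=22, value 20+30+13+18+29=110
- A+B+C+F+G: weight 2+4+5+3+7=21, value 20+30+18+18+18=104
Best: $115.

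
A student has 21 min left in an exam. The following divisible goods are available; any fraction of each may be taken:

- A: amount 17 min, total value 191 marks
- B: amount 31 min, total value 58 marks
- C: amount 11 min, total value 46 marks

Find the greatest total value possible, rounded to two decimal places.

Take in order of value per unit:
- A (191/17 per unit): all 17 → value 191, running total 191.00
- C (46/11 per unit): 4 of 11 → value 4×46/11 = 16.7273, running total 207.73
Total 207.73.

207.73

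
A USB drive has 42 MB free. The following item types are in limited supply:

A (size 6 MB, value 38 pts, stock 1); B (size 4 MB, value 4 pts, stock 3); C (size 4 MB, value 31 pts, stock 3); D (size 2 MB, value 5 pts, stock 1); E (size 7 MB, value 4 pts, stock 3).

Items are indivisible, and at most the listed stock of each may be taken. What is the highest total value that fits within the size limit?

Best selections within size 42 and stock limits:
- 1×A + 3×B + 3×C + 1×D + 1×E: size 39, value 152
- 1×A + 2×B + 3×C + 1×D + 2×E: size 42, value 152
- 1×A + 3×B + 3×C + 1×D: size 32, value 148
- 1×A + 2×B + 3×C + 1×D + 1×E: size 35, value 148
Best: 152 pts.

152 pts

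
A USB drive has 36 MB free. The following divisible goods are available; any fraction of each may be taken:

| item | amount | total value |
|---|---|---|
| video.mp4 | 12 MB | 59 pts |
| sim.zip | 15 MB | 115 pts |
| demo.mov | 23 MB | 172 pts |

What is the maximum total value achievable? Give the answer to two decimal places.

Take in order of value per unit:
- sim.zip (115/15 per unit): all 15 → value 115, running total 115.00
- demo.mov (172/23 per unit): 21 of 23 → value 21×172/23 = 157.0435, running total 272.04
Total 272.04.

272.04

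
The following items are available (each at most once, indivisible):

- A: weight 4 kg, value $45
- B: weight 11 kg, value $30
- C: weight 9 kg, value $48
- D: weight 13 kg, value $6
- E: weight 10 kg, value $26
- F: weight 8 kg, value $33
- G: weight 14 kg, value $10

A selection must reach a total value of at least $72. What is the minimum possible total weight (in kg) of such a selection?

Subsets with value ≥ 72, sorted by total weight:
- A+F: weight 12, value 78
- A+C: weight 13, value 93
- A+B: weight 15, value 75
Minimum weight: 12 kg.

12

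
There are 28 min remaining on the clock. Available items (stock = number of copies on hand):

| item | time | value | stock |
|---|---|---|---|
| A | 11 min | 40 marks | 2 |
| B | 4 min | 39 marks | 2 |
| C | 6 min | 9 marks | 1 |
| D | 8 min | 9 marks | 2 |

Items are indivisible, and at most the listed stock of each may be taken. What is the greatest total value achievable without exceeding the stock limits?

Top feasible selections:
- 1×A + 2×B + 1×C: time 25, value 127
- 1×A + 2×B + 1×D: time 27, value 127
Best: 127 marks.

127 marks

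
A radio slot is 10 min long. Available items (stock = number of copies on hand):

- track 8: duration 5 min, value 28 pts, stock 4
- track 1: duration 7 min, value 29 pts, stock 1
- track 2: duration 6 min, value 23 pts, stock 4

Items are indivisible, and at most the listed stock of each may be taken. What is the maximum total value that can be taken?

Best selections within duration 10 and stock limits:
- 2×track 8: duration 10, value 56
- 1×track 1: duration 7, value 29
- 1×track 8: duration 5, value 28
- 1×track 2: duration 6, value 23
Best: 56 pts.

56 pts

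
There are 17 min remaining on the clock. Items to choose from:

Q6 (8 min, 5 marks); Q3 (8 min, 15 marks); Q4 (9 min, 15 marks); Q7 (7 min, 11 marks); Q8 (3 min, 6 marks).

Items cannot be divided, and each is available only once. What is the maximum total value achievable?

30 marks

Check high-value combinations within 17 min:
- Q3+Q4: time 8+9=17, value 15+15=30
- Q3+Q7: time 8+7=15, value 15+11=26
- Q4+Q7: time 9+7=16, value 15+11=26
Best: 30 marks.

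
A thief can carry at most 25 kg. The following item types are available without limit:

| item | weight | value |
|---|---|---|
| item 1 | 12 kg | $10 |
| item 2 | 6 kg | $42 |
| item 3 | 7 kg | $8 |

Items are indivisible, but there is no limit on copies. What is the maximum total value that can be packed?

$168

Best value-per-unit is item 2 at 42/6, and filling with it alone uses weight 4×6=24. No mix of the others beats 4×42 = 168.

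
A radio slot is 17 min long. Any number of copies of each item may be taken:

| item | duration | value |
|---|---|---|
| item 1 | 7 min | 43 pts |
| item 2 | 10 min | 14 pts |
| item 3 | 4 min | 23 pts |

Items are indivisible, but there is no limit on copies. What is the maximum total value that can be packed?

92 pts

Best value-per-unit is item 1 at 43/7; filling with it alone gives 2×43 = 86.
Optimal mix: 4×item 3 → duration 16, value 92.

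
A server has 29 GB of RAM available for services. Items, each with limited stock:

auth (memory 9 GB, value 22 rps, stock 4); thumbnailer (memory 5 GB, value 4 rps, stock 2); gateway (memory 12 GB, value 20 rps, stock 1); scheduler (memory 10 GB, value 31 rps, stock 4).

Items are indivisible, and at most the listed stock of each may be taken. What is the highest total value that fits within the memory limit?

84 rps

Best selections within memory 29 and stock limits:
- 1×auth + 2×scheduler: memory 29, value 84
- 2×auth + 1×scheduler: memory 28, value 75
- 1×thumbnailer + 2×scheduler: memory 25, value 66
- 3×auth: memory 27, value 66
Best: 84 rps.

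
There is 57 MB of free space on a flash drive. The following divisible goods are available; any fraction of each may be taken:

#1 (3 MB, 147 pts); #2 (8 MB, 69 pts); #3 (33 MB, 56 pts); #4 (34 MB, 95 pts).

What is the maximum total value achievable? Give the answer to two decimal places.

331.36

Take in order of value per unit:
- #1 (147/3 per unit): all 3 → value 147, running total 147.00
- #2 (69/8 per unit): all 8 → value 69, running total 216.00
- #4 (95/34 per unit): all 34 → value 95, running total 311.00
- #3 (56/33 per unit): 12 of 33 → value 12×56/33 = 20.3636, running total 331.36
Total 331.36.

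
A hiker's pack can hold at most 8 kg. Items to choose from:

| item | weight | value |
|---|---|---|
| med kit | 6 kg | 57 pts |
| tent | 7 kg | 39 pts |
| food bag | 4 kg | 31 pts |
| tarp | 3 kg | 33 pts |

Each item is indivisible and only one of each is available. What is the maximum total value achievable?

64 pts

Check high-value combinations within 8 kg:
- food bag+tarp: weight 4+3=7, value 31+33=64
- med kit: weight 6, value 57
- tent: weight 7, value 39
- tarp: weight 3, value 33
- food bag: weight 4, value 31
Best: 64 pts.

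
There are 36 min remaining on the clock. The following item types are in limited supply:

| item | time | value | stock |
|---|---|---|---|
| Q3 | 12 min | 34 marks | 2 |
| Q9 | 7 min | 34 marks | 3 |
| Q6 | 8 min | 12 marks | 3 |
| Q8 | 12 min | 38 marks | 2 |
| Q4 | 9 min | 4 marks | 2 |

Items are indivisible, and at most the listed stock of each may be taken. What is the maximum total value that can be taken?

Best selections within time 36 and stock limits:
- 3×Q9 + 1×Q8: time 33, value 140
- 1×Q3 + 3×Q9: time 33, value 136
- 2×Q9 + 1×Q6 + 1×Q8: time 34, value 118
- 3×Q9 + 1×Q6: time 29, value 114
Best: 140 marks.

140 marks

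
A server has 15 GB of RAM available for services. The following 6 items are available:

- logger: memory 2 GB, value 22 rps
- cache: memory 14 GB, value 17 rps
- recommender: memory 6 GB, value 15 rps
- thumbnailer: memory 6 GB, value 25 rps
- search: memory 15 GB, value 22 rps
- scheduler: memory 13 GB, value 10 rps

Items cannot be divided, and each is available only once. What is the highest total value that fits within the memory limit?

Check high-value combinations within 15 GB:
- logger+recommender+thumbnailer: memory 2+6+6=14, value 22+15+25=62
- logger+thumbnailer: memory 2+6=8, value 22+25=47
- recommender+thumbnailer: memory 6+6=12, value 15+25=40
- logger+recommender: memory 2+6=8, value 22+15=37
Best: 62 rps.

62 rps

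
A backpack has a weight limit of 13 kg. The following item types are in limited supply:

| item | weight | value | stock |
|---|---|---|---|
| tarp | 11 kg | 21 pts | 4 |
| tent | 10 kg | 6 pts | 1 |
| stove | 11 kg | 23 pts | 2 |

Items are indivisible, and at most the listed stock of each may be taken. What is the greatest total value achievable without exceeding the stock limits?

Best selections within weight 13 and stock limits:
- 1×stove: weight 11, value 23
- 1×tarp: weight 11, value 21
- 1×tent: weight 10, value 6
Best: 23 pts.

23 pts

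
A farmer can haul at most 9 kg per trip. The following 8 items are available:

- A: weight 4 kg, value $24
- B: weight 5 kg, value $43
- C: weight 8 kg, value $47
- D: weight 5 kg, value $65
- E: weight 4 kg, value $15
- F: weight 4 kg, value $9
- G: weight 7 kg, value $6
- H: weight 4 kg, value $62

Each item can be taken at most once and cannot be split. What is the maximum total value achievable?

Check high-value combinations within 9 kg:
- D+H: weight 5+4=9, value 65+62=127
- B+H: weight 5+4=9, value 43+62=105
- A+D: weight 4+5=9, value 24+65=89
- A+H: weight 4+4=8, value 24+62=86
- D+E: weight 5+4=9, value 65+15=80
Best: $127.

$127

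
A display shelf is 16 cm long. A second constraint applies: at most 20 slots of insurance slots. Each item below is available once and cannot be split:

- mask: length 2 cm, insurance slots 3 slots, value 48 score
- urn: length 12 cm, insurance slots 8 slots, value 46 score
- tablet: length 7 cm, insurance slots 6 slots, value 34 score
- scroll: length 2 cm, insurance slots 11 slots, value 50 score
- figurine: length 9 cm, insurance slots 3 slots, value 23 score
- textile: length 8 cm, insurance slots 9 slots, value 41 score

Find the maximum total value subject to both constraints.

Feasible sets respecting both limits:
- mask+tablet+scroll: length 11, insurance slots 20, value 132
- mask+scroll+figurine: length 13, insurance slots 17, value 121
- mask+scroll: length 4, insurance slots 14, value 98
- urn+scroll: length 14, insurance slots 19, value 96
Best: 132 score.

132 score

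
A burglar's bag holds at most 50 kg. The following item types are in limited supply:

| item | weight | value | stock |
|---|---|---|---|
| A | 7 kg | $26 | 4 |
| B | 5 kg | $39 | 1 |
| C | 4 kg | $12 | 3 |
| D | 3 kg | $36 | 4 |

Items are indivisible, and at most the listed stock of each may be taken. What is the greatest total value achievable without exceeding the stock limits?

Best selections within weight 50 and stock limits:
- 4×A + 1×B + 1×C + 4×D: weight 49, value 299
- 3×A + 1×B + 3×C + 4×D: weight 50, value 297
Best: $299.

$299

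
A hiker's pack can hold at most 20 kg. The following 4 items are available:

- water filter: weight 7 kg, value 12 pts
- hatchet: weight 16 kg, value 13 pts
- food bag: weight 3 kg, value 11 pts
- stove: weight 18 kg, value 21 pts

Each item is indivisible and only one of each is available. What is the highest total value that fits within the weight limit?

24 pts

This is a 0/1 knapsack; check combinations near the capacity.
- hatchet+food bag: weight 16+3=19, value 13+11=24
- water filter+food bag: weight 7+3=10, value 12+11=23
- stove: weight 18, value 21
- hatchet: weight 16, value 13
Best: 24 pts.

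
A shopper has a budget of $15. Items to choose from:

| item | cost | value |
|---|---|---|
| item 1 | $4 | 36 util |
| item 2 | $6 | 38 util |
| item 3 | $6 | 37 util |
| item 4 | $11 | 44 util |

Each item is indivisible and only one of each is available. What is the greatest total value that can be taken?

80 util

Check high-value combinations within $15:
- item 1+item 4: cost 4+11=15, value 36+44=80
- item 2+item 3: cost 6+6=12, value 38+37=75
- item 1+item 2: cost 4+6=10, value 36+38=74
Best: 80 util.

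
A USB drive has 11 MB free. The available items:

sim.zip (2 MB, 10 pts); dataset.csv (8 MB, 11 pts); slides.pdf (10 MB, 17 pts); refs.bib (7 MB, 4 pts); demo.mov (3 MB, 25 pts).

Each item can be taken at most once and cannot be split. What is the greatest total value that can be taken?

36 pts

This is a 0/1 knapsack; check combinations near the capacity.
- dataset.csv+demo.mov: size 8+3=11, value 11+25=36
- sim.zip+demo.mov: size 2+3=5, value 10+25=35
- refs.bib+demo.mov: size 7+3=10, value 4+25=29
- demo.mov: size 3, value 25
Best: 36 pts.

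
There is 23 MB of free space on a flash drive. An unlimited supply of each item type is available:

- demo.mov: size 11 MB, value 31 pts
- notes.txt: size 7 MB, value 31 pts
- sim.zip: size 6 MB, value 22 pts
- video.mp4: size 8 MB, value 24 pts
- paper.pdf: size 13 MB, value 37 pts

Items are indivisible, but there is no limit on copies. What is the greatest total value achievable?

Best value-per-unit is notes.txt at 31/7, and filling with it alone uses size 3×7=21. No mix of the others beats 3×31 = 93.

93 pts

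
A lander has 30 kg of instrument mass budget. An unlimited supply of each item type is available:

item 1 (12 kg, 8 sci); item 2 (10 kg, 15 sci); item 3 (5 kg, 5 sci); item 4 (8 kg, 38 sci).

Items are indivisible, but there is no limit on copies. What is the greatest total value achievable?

Best value-per-unit is item 4 at 38/8; filling with it alone gives 3×38 = 114.
Optimal mix: 1×item 3 + 3×item 4 → mass 29, value 119.

119 sci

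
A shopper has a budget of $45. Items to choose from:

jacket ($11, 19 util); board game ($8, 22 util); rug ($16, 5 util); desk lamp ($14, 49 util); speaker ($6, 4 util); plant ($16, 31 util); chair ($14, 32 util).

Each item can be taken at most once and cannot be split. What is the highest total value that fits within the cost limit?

Check high-value combinations within $45:
- desk lamp+plant+chair: cost 14+16+14=44, value 49+31+32=112
- board game+desk lamp+speaker+chair: cost 8+14+6+14=42, value 22+49+4+32=107
- board game+desk lamp+speaker+plant: cost 8+14+6+16=44, value 22+49+4+31=106
- jacket+desk lamp+speaker+chair: cost 11+14+6+14=45, value 19+49+4+32=104
- board game+desk lamp+chair: cost 8+14+14=36, value 22+49+32=103
Best: 112 util.

112 util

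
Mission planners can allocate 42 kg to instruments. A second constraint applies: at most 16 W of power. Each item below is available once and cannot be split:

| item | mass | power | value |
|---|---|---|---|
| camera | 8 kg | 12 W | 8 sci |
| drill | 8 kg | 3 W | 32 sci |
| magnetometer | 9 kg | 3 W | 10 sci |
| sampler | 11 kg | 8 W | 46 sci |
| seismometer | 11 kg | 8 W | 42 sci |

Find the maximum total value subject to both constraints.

88 sci

Feasible sets respecting both limits:
- drill+magnetometer+sampler: mass 28, power 14, value 88
- sampler+seismometer: mass 22, power 16, value 88
- drill+magnetometer+seismometer: mass 28, power 14, value 84
Best: 88 sci.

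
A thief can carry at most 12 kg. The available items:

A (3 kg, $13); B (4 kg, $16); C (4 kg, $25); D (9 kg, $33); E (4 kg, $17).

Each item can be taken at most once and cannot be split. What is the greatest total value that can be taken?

Check high-value combinations within 12 kg:
- B+C+E: weight 4+4+4=12, value 16+25+17=58
- A+C+E: weight 3+4+4=11, value 13+25+17=55
- A+B+C: weight 3+4+4=11, value 13+16+25=54
- A+B+E: weight 3+4+4=11, value 13+16+17=46
Best: $58.

$58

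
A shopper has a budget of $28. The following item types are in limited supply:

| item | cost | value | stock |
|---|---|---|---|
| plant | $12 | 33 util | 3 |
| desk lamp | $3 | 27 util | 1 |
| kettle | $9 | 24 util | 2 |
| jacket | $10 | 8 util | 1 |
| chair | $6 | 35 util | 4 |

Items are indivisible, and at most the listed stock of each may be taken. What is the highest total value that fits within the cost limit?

Top feasible selections:
- 1×desk lamp + 4×chair: cost 27, value 167
- 4×chair: cost 24, value 140
- 1×desk lamp + 3×chair: cost 21, value 132
Best: 167 util.

167 util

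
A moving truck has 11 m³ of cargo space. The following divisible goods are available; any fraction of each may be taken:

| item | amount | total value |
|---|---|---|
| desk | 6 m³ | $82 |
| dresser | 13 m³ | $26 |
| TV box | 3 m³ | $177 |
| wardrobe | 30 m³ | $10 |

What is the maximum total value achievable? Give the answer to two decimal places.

263.00

Take in order of value per unit:
- TV box (177/3 per unit): all 3 → value 177, running total 177.00
- desk (82/6 per unit): all 6 → value 82, running total 259.00
- dresser (26/13 per unit): 2 of 13 → value 2×26/13 = 4.0000, running total 263.00
Total 263.00.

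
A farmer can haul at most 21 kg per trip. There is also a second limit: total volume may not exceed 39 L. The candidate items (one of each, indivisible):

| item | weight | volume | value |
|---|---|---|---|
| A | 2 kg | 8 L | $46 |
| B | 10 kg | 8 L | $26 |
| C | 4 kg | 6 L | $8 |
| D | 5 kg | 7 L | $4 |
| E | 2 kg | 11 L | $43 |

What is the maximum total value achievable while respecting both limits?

Feasible sets respecting both limits:
- A+B+C+E: weight 18, volume 33, value 123
- A+B+D+E: weight 19, volume 34, value 119
- A+B+E: weight 14, volume 27, value 115
Best: $123.

$123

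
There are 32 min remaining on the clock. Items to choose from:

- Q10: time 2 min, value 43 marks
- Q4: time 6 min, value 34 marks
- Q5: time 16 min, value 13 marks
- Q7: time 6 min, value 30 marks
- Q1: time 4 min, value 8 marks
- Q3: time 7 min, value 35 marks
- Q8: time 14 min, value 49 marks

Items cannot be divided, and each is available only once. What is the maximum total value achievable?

164 marks

Check high-value combinations within 32 min:
- Q10+Q4+Q7+Q1+Q8: time 2+6+6+4+14=32, value 43+34+30+8+49=164
- Q10+Q4+Q3+Q8: time 2+6+7+14=29, value 43+34+35+49=161
- Q10+Q7+Q3+Q8: time 2+6+7+14=29, value 43+30+35+49=157
- Q10+Q4+Q7+Q8: time 2+6+6+14=28, value 43+34+30+49=156
- Q10+Q4+Q7+Q1+Q3: time 2+6+6+4+7=25, value 43+34+30+8+35=150
Best: 164 marks.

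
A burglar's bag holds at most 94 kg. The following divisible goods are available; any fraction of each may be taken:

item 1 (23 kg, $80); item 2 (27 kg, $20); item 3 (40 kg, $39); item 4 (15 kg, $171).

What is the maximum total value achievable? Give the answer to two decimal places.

Take in order of value per unit:
- item 4 (171/15 per unit): all 15 → value 171, running total 171.00
- item 1 (80/23 per unit): all 23 → value 80, running total 251.00
- item 3 (39/40 per unit): all 40 → value 39, running total 290.00
- item 2 (20/27 per unit): 16 of 27 → value 16×20/27 = 11.8519, running total 301.85
Total 301.85.

301.85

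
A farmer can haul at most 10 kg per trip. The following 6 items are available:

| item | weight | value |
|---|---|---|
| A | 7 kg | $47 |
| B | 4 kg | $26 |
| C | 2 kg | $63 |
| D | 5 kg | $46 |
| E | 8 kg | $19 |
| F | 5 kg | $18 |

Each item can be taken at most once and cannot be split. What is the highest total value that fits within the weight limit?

Check high-value combinations within 10 kg:
- A+C: weight 7+2=9, value 47+63=110
- C+D: weight 2+5=7, value 63+46=109
- B+C: weight 4+2=6, value 26+63=89
Best: $110.

$110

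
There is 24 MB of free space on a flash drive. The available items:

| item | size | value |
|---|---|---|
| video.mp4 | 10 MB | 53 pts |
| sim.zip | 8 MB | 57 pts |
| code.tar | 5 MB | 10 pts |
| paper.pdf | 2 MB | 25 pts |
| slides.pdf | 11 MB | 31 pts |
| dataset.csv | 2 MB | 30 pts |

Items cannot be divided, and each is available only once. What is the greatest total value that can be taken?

165 pts

Check high-value combinations within 24 MB:
- video.mp4+sim.zip+paper.pdf+dataset.csv: size 10+8+2+2=22, value 53+57+25+30=165
- sim.zip+paper.pdf+slides.pdf+dataset.csv: size 8+2+11+2=23, value 57+25+31+30=143
- video.mp4+sim.zip+dataset.csv: size 10+8+2=20, value 53+57+30=140
- video.mp4+sim.zip+paper.pdf: size 10+8+2=20, value 53+57+25=135
Best: 165 pts.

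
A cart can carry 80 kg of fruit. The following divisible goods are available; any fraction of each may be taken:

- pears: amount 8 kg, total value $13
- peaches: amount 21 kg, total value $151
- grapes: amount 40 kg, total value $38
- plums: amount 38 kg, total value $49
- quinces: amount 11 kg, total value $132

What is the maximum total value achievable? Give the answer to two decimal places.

Take in order of value per unit:
- quinces (132/11 per unit): all 11 → value 132, running total 132.00
- peaches (151/21 per unit): all 21 → value 151, running total 283.00
- pears (13/8 per unit): all 8 → value 13, running total 296.00
- plums (49/38 per unit): all 38 → value 49, running total 345.00
- grapes (38/40 per unit): 2 of 40 → value 2×38/40 = 1.9000, running total 346.90
Total 346.90.

346.90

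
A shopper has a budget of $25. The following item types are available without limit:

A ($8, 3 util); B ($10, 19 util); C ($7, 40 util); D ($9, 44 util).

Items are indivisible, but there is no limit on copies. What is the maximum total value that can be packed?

Best value-per-unit is C at 40/7; filling with it alone gives 3×40 = 120.
Optimal mix: 1×C + 2×D → cost 25, value 128.

128 util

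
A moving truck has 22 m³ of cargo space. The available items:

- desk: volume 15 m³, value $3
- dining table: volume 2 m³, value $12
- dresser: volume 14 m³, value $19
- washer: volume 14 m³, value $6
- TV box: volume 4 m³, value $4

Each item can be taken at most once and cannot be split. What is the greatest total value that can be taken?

$35

Check high-value combinations within 22 m³:
- dining table+dresser+TV box: volume 2+14+4=20, value 12+19+4=35
- dining table+dresser: volume 2+14=16, value 12+19=31
- dresser+TV box: volume 14+4=18, value 19+4=23
Best: $35.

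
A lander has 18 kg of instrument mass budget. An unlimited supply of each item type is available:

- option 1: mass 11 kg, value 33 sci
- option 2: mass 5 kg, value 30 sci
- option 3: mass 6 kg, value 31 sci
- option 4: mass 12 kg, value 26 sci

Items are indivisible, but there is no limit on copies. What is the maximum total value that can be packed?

93 sci

Best value-per-unit is option 2 at 30/5; filling with it alone gives 3×30 = 90.
Optimal mix: 3×option 3 → mass 18, value 93.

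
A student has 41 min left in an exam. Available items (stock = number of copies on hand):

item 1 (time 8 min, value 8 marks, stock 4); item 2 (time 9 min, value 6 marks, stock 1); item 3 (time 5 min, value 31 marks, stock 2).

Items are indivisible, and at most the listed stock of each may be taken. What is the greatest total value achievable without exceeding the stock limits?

Top feasible selections:
- 3×item 1 + 2×item 3: time 34, value 86
- 2×item 1 + 1×item 2 + 2×item 3: time 35, value 84
- 2×item 1 + 2×item 3: time 26, value 78
- 1×item 1 + 1×item 2 + 2×item 3: time 27, value 76
Best: 86 marks.

86 marks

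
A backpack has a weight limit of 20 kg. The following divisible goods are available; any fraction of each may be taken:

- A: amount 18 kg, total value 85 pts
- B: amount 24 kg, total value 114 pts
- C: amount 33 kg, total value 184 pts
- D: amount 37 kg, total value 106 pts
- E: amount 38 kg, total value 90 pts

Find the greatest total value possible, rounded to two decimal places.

Take in order of value per unit:
- C (184/33 per unit): 20 of 33 → value 20×184/33 = 111.5152, running total 111.52
Total 111.52.

111.52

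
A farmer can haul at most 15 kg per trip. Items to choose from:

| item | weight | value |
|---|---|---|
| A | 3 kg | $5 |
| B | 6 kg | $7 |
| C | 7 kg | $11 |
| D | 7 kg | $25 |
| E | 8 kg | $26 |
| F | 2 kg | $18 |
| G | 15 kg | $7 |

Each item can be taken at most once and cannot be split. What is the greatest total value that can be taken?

Check high-value combinations within 15 kg:
- D+E: weight 7+8=15, value 25+26=51
- B+D+F: weight 6+7+2=15, value 7+25+18=50
- A+E+F: weight 3+8+2=13, value 5+26+18=49
- A+D+F: weight 3+7+2=12, value 5+25+18=48
Best: $51.

$51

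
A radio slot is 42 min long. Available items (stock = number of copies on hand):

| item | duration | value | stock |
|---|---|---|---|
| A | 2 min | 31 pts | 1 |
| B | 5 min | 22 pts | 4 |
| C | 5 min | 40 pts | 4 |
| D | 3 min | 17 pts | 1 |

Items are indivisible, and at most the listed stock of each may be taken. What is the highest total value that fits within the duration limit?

Top feasible selections:
- 1×A + 4×B + 4×C: duration 42, value 279
- 1×A + 3×B + 4×C + 1×D: duration 40, value 274
- 1×A + 3×B + 4×C: duration 37, value 257
Best: 279 pts.

279 pts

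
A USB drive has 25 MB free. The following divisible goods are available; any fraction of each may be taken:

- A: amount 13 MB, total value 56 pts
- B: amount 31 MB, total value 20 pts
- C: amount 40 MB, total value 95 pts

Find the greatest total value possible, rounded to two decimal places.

Take in order of value per unit:
- A (56/13 per unit): all 13 → value 56, running total 56.00
- C (95/40 per unit): 12 of 40 → value 12×95/40 = 28.5000, running total 84.50
Total 84.50.

84.50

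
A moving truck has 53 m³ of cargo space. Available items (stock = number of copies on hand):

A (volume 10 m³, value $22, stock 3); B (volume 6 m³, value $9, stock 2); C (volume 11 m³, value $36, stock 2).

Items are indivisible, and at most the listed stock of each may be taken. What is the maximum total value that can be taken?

Top feasible selections:
- 3×A + 2×C: volume 52, value 138
- 2×A + 1×B + 2×C: volume 48, value 125
Best: $138.

$138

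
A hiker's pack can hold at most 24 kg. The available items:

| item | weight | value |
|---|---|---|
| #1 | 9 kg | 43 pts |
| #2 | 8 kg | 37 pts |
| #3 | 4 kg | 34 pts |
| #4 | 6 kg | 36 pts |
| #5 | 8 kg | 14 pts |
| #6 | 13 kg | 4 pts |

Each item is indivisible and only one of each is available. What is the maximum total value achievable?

116 pts

Check high-value combinations within 24 kg:
- #1+#2+#4: weight 9+8+6=23, value 43+37+36=116
- #1+#2+#3: weight 9+8+4=21, value 43+37+34=114
- #1+#3+#4: weight 9+4+6=19, value 43+34+36=113
- #2+#3+#4: weight 8+4+6=18, value 37+34+36=107
- #1+#4+#5: weight 9+6+8=23, value 43+36+14=93
Best: 116 pts.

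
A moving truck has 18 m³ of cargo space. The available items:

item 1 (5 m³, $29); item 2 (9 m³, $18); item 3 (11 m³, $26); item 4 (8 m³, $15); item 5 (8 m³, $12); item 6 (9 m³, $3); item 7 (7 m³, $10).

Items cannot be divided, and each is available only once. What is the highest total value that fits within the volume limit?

$55

This is a 0/1 knapsack; check combinations near the capacity.
- item 1+item 3: volume 5+11=16, value 29+26=55
- item 1+item 2: volume 5+9=14, value 29+18=47
- item 1+item 4: volume 5+8=13, value 29+15=44
Best: $55.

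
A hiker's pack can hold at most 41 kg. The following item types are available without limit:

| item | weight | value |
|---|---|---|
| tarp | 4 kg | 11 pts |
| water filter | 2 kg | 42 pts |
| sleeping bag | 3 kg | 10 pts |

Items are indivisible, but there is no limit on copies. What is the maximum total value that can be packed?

Best value-per-unit is water filter at 42/2, and filling with it alone uses weight 20×2=40. No mix of the others beats 20×42 = 840.

840 pts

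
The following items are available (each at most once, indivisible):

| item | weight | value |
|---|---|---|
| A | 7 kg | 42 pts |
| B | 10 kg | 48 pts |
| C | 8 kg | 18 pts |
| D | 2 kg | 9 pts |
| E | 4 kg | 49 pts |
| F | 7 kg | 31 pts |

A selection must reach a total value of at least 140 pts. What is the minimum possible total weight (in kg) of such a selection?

23

Subsets with value ≥ 140, sorted by total weight:
- A+B+D+E: weight 23, value 148
- A+C+E+F: weight 26, value 140
- A+B+E+F: weight 28, value 170
- A+C+D+E+F: weight 28, value 149
Minimum weight: 23 kg.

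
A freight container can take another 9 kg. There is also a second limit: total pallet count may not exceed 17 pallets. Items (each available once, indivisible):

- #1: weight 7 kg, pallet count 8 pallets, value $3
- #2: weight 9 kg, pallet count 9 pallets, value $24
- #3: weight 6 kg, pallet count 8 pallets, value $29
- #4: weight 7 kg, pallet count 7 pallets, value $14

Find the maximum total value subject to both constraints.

$29

Feasible sets respecting both limits:
- #3: weight 6, pallet count 8, value 29
- #2: weight 9, pallet count 9, value 24
- #4: weight 7, pallet count 7, value 14
- #1: weight 7, pallet count 8, value 3
Best: $29.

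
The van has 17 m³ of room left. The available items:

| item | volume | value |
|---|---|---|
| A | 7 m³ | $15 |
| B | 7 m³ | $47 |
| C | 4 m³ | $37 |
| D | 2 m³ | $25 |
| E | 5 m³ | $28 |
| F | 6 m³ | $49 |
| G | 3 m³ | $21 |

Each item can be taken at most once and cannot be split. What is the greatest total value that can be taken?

Check high-value combinations within 17 m³:
- C+D+E+F: volume 4+2+5+6=17, value 37+25+28+49=139
- B+C+F: volume 7+4+6=17, value 47+37+49=133
- C+D+F+G: volume 4+2+6+3=15, value 37+25+49+21=132
- B+C+D+G: volume 7+4+2+3=16, value 47+37+25+21=130
Best: $139.

$139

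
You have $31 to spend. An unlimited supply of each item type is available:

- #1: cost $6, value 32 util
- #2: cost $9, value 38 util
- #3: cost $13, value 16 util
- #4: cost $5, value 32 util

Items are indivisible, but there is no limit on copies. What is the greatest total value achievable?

Best value-per-unit is #4 at 32/5; filling with it alone gives 6×32 = 192.
Optimal mix: 1×#1 + 5×#4 → cost 31, value 192.

192 util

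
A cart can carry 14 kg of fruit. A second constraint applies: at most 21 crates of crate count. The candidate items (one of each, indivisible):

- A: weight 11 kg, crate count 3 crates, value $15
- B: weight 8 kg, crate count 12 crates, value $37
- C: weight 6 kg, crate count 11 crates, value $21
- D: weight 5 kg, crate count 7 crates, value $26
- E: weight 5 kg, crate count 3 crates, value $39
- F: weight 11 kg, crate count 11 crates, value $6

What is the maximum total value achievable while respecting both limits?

Feasible sets respecting both limits:
- B+E: weight 13, crate count 15, value 76
- D+E: weight 10, crate count 10, value 65
- B+D: weight 13, crate count 19, value 63
- C+E: weight 11, crate count 14, value 60
Best: $76.

$76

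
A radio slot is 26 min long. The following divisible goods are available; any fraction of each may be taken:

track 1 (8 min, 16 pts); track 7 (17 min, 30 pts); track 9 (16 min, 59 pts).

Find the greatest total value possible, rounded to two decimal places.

Take in order of value per unit:
- track 9 (59/16 per unit): all 16 → value 59, running total 59.00
- track 1 (16/8 per unit): all 8 → value 16, running total 75.00
- track 7 (30/17 per unit): 2 of 17 → value 2×30/17 = 3.5294, running total 78.53
Total 78.53.

78.53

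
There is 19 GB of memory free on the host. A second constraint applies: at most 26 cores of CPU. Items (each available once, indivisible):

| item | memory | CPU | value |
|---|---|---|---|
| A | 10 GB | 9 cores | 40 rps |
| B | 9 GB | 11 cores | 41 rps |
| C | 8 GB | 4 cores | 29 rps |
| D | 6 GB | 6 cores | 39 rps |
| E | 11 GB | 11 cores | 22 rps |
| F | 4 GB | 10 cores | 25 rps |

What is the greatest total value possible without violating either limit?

Feasible sets respecting both limits:
- C+D+F: memory 18, CPU 20, value 93
- A+B: memory 19, CPU 20, value 81
- B+D: memory 15, CPU 17, value 80
Best: 93 rps.

93 rps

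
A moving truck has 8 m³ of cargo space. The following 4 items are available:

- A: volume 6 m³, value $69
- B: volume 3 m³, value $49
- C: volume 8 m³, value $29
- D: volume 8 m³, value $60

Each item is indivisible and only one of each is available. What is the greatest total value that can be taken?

$69

Check high-value combinations within 8 m³:
- A: volume 6, value 69
- D: volume 8, value 60
- B: volume 3, value 49
Best: $69.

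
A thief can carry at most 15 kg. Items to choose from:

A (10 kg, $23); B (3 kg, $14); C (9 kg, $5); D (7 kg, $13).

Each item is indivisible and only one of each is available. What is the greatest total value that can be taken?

$37

Check high-value combinations within 15 kg:
- A+B: weight 10+3=13, value 23+14=37
- B+D: weight 3+7=10, value 14+13=27
- A: weight 10, value 23
Best: $37.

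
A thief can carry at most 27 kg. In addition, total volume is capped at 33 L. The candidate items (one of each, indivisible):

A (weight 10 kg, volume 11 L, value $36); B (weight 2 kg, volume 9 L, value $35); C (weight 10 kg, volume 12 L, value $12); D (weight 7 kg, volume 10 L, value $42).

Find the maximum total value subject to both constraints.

$113

Feasible sets respecting both limits:
- A+B+D: weight 19, volume 30, value 113
- A+C+D: weight 27, volume 33, value 90
- B+C+D: weight 19, volume 31, value 89
Best: $113.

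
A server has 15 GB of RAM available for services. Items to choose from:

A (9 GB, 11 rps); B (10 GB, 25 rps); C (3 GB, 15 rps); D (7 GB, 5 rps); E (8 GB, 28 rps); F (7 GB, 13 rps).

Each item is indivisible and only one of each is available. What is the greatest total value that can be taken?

43 rps

This is a 0/1 knapsack; check combinations near the capacity.
- C+E: memory 3+8=11, value 15+28=43
- E+F: memory 8+7=15, value 28+13=41
- B+C: memory 10+3=13, value 25+15=40
- D+E: memory 7+8=15, value 5+28=33
- E: memory 8, value 28
Best: 43 rps.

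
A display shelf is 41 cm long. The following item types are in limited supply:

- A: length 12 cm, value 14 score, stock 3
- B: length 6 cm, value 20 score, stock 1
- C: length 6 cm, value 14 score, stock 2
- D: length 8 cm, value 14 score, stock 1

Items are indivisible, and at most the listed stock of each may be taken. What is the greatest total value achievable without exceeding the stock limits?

Best selections within length 41 and stock limits:
- 1×A + 1×B + 2×C + 1×D: length 38, value 76
- 1×B + 2×C + 1×D: length 26, value 62
- 1×A + 1×B + 2×C: length 30, value 62
Best: 76 score.

76 score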